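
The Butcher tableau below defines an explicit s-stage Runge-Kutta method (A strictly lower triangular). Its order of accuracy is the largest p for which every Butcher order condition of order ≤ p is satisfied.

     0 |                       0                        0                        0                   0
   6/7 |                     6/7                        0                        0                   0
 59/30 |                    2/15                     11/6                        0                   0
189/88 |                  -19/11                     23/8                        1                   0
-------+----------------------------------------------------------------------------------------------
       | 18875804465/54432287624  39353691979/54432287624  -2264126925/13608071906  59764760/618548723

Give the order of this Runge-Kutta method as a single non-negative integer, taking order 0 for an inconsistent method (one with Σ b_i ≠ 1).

3

b = (18875804465/54432287624, 39353691979/54432287624, -2264126925/13608071906, 59764760/618548723)
c = (0, 6/7, 59/30, 189/88)
Ac = (0, 0, 11/7, 1861/420)
Σ b_i: 18875804465/54432287624·1 + 39353691979/54432287624·1 + (-2264126925/13608071906)·1 + 59764760/618548723·1 = 1 ✓
b·c: 39353691979/54432287624·6/7 + (-2264126925/13608071906)·59/30 + 59764760/618548723·189/88 = 1/2 ✓
b·c²: 39353691979/54432287624·36/49 + (-2264126925/13608071906)·3481/900 + 59764760/618548723·35721/7744 = 1/3 ✓
b·Ac: (-2264126925/13608071906)·11/7 + 59764760/618548723·1861/420 = 1/6 ✓
b·c³: 39353691979/54432287624·216/343 + (-2264126925/13608071906)·205379/27000 + 59764760/618548723·6751269/681472 = 221657496864347/1508863012937280 ≠ 1/4 ⇒ order 3.
b·(c∘Ac): (-2264126925/13608071906)·649/210 + 59764760/618548723·16749/1760 = 3509716771/8659682122 ≠ 1/8
b·Ac²: (-2264126925/13608071906)·66/49 + 59764760/618548723·263719/44100 = 68914000321/194842847745 ≠ 1/12
b·A²c: 59764760/618548723·11/7 = 657412360/4329841061 ≠ 1/24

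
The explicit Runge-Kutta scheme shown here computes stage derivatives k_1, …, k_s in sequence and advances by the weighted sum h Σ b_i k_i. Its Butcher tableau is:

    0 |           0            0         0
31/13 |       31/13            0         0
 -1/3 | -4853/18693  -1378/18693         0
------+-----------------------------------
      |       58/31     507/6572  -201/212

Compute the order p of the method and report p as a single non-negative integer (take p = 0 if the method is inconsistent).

3

b = (58/31, 507/6572, -201/212)
c = (0, 31/13, -1/3)
Ac = (0, 0, -106/603)
Σ b_i: 58/31·1 + 507/6572·1 + (-201/212)·1 = 1 ✓
b·c: 507/6572·31/13 + (-201/212)·(-1/3) = 1/2 ✓
b·c²: 507/6572·961/169 + (-201/212)·1/9 = 1/3 ✓
b·Ac: (-201/212)·(-106/603) = 1/6 ✓; 3 stages ⇒ order 3.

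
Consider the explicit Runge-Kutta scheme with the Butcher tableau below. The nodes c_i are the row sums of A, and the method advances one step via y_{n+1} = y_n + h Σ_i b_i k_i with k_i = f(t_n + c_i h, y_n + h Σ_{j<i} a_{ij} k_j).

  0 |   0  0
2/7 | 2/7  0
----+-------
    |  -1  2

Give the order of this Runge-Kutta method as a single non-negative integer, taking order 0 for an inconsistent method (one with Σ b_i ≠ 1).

b = (-1, 2)
c = (0, 2/7)
Σ b_i: (-1)·1 + 2·1 = 1 ✓
b·c: 2·2/7 = 4/7 ≠ 1/2 ⇒ order 1.

1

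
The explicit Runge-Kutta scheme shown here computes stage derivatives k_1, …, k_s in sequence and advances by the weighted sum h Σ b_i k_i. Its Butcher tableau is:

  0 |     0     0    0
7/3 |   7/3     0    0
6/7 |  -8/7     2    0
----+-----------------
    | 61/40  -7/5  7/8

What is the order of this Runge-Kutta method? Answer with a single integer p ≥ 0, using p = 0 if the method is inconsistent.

1

b = (61/40, -7/5, 7/8)
c = (0, 7/3, 6/7)
Ac = (0, 0, 14/3)
Σ b_i: 61/40·1 + (-7/5)·1 + 7/8·1 = 1 ✓
b·c: (-7/5)·7/3 + 7/8·6/7 = -151/60 ≠ 1/2 ⇒ order 1.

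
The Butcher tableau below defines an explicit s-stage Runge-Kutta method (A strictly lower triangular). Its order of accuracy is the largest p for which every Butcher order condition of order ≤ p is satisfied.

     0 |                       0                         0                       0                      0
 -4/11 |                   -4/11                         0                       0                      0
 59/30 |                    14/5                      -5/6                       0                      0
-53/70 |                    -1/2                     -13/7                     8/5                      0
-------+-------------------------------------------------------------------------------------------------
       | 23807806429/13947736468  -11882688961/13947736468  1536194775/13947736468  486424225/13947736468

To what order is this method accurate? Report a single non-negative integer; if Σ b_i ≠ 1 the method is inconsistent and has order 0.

b = (23807806429/13947736468, -11882688961/13947736468, 1536194775/13947736468, 486424225/13947736468)
c = (0, -4/11, 59/30, -53/70)
Ac = (0, 0, 10/33, 22072/5775)
Σ b_i: 23807806429/13947736468·1 + (-11882688961/13947736468)·1 + 1536194775/13947736468·1 + 486424225/13947736468·1 = 1 ✓
b·c: (-11882688961/13947736468)·(-4/11) + 1536194775/13947736468·59/30 + 486424225/13947736468·(-53/70) = 1/2 ✓
b·c²: (-11882688961/13947736468)·16/121 + 1536194775/13947736468·3481/900 + 486424225/13947736468·2809/4900 = 1/3 ✓
b·Ac: 1536194775/13947736468·10/33 + 486424225/13947736468·22072/5775 = 1/6 ✓
b·c³: (-11882688961/13947736468)·(-64/1331) + 1536194775/13947736468·205379/27000 + 486424225/13947736468·(-148877/343000) = 83475344607517/96657813723240 ≠ 1/4 ⇒ order 3.
b·(c∘Ac): 1536194775/13947736468·59/99 + 486424225/13947736468·(-584908/202125) = -2460506081/69738682340 ≠ 1/8
b·Ac²: 1536194775/13947736468·(-40/363) + 486424225/13947736468·5662814/952875 = 673566093479/3452064775830 ≠ 1/12
b·A²c: 486424225/13947736468·16/33 = 1945696900/115068825861 ≠ 1/24

3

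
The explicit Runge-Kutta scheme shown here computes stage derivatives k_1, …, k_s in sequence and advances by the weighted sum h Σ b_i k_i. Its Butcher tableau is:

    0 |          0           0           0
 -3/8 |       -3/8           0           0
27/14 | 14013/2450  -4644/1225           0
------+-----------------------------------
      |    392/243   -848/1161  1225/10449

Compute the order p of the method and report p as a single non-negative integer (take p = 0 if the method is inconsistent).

b = (392/243, -848/1161, 1225/10449)
c = (0, -3/8, 27/14)
Ac = (0, 0, 3483/2450)
Σ b_i: 392/243·1 + (-848/1161)·1 + 1225/10449·1 = 1 ✓
b·c: (-848/1161)·(-3/8) + 1225/10449·27/14 = 1/2 ✓
b·c²: (-848/1161)·9/64 + 1225/10449·729/196 = 1/3 ✓
b·Ac: 1225/10449·3483/2450 = 1/6 ✓; 3 stages ⇒ order 3.

3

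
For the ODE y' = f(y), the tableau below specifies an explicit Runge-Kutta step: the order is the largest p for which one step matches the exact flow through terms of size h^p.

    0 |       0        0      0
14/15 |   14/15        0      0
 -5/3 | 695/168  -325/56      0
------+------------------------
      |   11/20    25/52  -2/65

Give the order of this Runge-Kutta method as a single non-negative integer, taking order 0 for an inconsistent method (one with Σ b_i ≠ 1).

3

b = (11/20, 25/52, -2/65)
c = (0, 14/15, -5/3)
Ac = (0, 0, -65/12)
Σ b_i: 11/20·1 + 25/52·1 + (-2/65)·1 = 1 ✓
b·c: 25/52·14/15 + (-2/65)·(-5/3) = 1/2 ✓
b·c²: 25/52·196/225 + (-2/65)·25/9 = 1/3 ✓
b·Ac: (-2/65)·(-65/12) = 1/6 ✓; 3 stages ⇒ order 3.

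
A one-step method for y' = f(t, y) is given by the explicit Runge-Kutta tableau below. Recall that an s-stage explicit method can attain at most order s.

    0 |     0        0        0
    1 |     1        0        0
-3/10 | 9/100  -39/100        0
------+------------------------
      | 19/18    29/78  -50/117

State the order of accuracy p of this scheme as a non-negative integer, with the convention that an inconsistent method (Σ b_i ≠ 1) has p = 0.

b = (19/18, 29/78, -50/117)
c = (0, 1, -3/10)
Ac = (0, 0, -39/100)
Σ b_i: 19/18·1 + 29/78·1 + (-50/117)·1 = 1 ✓
b·c: 29/78·1 + (-50/117)·(-3/10) = 1/2 ✓
b·c²: 29/78·1 + (-50/117)·9/100 = 1/3 ✓
b·Ac: (-50/117)·(-39/100) = 1/6 ✓; 3 stages ⇒ order 3.

3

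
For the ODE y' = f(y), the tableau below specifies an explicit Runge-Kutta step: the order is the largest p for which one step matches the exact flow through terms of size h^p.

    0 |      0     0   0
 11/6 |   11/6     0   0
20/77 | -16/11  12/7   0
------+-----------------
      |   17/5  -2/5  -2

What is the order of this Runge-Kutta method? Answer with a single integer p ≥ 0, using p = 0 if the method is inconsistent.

1

b = (17/5, -2/5, -2)
c = (0, 11/6, 20/77)
Ac = (0, 0, 22/7)
Σ b_i: 17/5·1 + (-2/5)·1 + (-2)·1 = 1 ✓
b·c: (-2/5)·11/6 + (-2)·20/77 = -1447/1155 ≠ 1/2 ⇒ order 1.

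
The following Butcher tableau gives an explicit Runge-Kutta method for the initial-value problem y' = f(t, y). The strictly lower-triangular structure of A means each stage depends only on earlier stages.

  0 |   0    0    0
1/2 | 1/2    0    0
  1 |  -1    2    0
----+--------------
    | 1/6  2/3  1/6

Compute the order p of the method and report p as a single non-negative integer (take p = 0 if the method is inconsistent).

b = (1/6, 2/3, 1/6)
c = (0, 1/2, 1)
Ac = (0, 0, 1)
Σ b_i: 1/6·1 + 2/3·1 + 1/6·1 = 1 ✓
b·c: 2/3·1/2 + 1/6·1 = 1/2 ✓
b·c²: 2/3·1/4 + 1/6·1 = 1/3 ✓
b·Ac: 1/6·1 = 1/6 ✓; 3 stages ⇒ order 3.

3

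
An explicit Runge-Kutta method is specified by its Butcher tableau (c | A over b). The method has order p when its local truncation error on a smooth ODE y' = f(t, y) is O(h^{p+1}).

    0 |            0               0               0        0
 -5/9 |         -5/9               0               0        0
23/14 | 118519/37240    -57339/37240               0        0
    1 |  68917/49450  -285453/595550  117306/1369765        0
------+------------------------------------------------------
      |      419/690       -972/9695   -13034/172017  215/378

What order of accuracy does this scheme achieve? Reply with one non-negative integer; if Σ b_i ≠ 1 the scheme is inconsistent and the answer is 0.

4

b = (419/690, -972/9695, -13034/172017, 215/378)
c = (0, -5/9, 23/14, 1)
Ac = (0, 0, 6371/7448, 35/86)
Σ b_i: 419/690·1 + (-972/9695)·1 + (-13034/172017)·1 + 215/378·1 = 1 ✓
b·c: (-972/9695)·(-5/9) + (-13034/172017)·23/14 + 215/378·1 = 1/2 ✓
b·c²: (-972/9695)·25/81 + (-13034/172017)·529/196 + 215/378·1 = 1/3 ✓
b·Ac: (-13034/172017)·6371/7448 + 215/378·35/86 = 1/6 ✓
b·c³: (-972/9695)·(-125/729) + (-13034/172017)·12167/2744 + 215/378·1 = 1/4 ✓
b·(c∘Ac): (-13034/172017)·146533/104272 + 215/378·35/86 = 1/8 ✓
b·Ac²: (-13034/172017)·(-31855/67032) + 215/378·161/1935 = 1/12 ✓
b·A²c: 215/378·63/860 = 1/24 ✓; 4 stages ⇒ order 4.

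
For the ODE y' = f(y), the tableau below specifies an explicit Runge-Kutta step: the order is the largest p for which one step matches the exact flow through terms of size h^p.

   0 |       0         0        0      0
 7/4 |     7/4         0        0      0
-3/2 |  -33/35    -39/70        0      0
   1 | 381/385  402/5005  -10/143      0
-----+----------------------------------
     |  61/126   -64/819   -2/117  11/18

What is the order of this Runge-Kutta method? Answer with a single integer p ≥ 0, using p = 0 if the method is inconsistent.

4

b = (61/126, -64/819, -2/117, 11/18)
c = (0, 7/4, -3/2, 1)
Ac = (0, 0, -39/40, 27/110)
Σ b_i: 61/126·1 + (-64/819)·1 + (-2/117)·1 + 11/18·1 = 1 ✓
b·c: (-64/819)·7/4 + (-2/117)·(-3/2) + 11/18·1 = 1/2 ✓
b·c²: (-64/819)·49/16 + (-2/117)·9/4 + 11/18·1 = 1/3 ✓
b·Ac: (-2/117)·(-39/40) + 11/18·27/110 = 1/6 ✓
b·c³: (-64/819)·343/64 + (-2/117)·(-27/8) + 11/18·1 = 1/4 ✓
b·(c∘Ac): (-2/117)·117/80 + 11/18·27/110 = 1/8 ✓
b·Ac²: (-2/117)·(-273/160) + 11/18·39/440 = 1/12 ✓
b·A²c: 11/18·3/44 = 1/24 ✓; 4 stages ⇒ order 4.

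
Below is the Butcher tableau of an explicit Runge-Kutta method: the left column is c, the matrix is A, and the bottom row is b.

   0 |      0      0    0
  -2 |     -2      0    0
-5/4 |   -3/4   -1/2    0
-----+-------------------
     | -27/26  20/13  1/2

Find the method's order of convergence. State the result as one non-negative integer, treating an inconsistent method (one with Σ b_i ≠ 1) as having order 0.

1

b = (-27/26, 20/13, 1/2)
c = (0, -2, -5/4)
Ac = (0, 0, 1)
Σ b_i: (-27/26)·1 + 20/13·1 + 1/2·1 = 1 ✓
b·c: 20/13·(-2) + 1/2·(-5/4) = -385/104 ≠ 1/2 ⇒ order 1.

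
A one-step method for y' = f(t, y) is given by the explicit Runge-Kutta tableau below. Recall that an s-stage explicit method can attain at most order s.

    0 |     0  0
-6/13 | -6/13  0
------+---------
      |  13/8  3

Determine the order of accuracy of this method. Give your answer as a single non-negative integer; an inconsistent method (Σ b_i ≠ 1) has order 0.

b = (13/8, 3)
c = (0, -6/13)
Σ b_i: 13/8·1 + 3·1 = 37/8 ≠ 1 ⇒ order 0.

0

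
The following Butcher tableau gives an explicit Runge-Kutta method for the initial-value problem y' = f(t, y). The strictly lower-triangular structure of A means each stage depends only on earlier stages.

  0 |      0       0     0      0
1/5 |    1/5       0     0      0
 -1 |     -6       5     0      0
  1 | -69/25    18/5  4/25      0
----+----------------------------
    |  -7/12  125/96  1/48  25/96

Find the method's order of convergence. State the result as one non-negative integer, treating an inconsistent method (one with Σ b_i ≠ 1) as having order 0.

4

b = (-7/12, 125/96, 1/48, 25/96)
c = (0, 1/5, -1, 1)
Ac = (0, 0, 1, 14/25)
Σ b_i: (-7/12)·1 + 125/96·1 + 1/48·1 + 25/96·1 = 1 ✓
b·c: 125/96·1/5 + 1/48·(-1) + 25/96·1 = 1/2 ✓
b·c²: 125/96·1/25 + 1/48·1 + 25/96·1 = 1/3 ✓
b·Ac: 1/48·1 + 25/96·14/25 = 1/6 ✓
b·c³: 125/96·1/125 + 1/48·(-1) + 25/96·1 = 1/4 ✓
b·(c∘Ac): 1/48·(-1) + 25/96·14/25 = 1/8 ✓
b·Ac²: 1/48·1/5 + 25/96·38/125 = 1/12 ✓
b·A²c: 25/96·4/25 = 1/24 ✓; 4 stages ⇒ order 4.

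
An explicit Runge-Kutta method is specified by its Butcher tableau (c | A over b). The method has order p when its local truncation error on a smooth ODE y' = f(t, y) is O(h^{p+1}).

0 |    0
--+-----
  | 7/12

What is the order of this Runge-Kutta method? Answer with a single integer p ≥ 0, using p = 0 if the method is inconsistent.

b = (7/12)
c = (0)
Σ b_i: 7/12·1 = 7/12 ≠ 1 ⇒ order 0.

0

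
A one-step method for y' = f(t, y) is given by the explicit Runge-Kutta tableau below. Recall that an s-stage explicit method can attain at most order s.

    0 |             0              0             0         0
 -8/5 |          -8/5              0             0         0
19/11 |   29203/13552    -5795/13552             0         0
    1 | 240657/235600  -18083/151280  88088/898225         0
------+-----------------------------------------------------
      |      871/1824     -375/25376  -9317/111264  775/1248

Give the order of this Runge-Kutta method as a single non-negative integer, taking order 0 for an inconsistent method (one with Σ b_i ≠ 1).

4

b = (871/1824, -375/25376, -9317/111264, 775/1248)
c = (0, -8/5, 19/11, 1)
Ac = (0, 0, 1159/1694, 559/1550)
Σ b_i: 871/1824·1 + (-375/25376)·1 + (-9317/111264)·1 + 775/1248·1 = 1 ✓
b·c: (-375/25376)·(-8/5) + (-9317/111264)·19/11 + 775/1248·1 = 1/2 ✓
b·c²: (-375/25376)·64/25 + (-9317/111264)·361/121 + 775/1248·1 = 1/3 ✓
b·Ac: (-9317/111264)·1159/1694 + 775/1248·559/1550 = 1/6 ✓
b·c³: (-375/25376)·(-512/125) + (-9317/111264)·6859/1331 + 775/1248·1 = 1/4 ✓
b·(c∘Ac): (-9317/111264)·22021/18634 + 775/1248·559/1550 = 1/8 ✓
b·Ac²: (-9317/111264)·(-4636/4235) + 775/1248·(-52/3875) = 1/12 ✓
b·A²c: 775/1248·52/775 = 1/24 ✓; 4 stages ⇒ order 4.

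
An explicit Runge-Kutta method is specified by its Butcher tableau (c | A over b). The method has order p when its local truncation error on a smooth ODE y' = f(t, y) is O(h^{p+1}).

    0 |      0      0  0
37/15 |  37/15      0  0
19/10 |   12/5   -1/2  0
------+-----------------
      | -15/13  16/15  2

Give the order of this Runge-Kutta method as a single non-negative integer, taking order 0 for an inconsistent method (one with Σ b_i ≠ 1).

0

b = (-15/13, 16/15, 2)
c = (0, 37/15, 19/10)
Ac = (0, 0, -37/30)
Σ b_i: (-15/13)·1 + 16/15·1 + 2·1 = 373/195 ≠ 1 ⇒ order 0.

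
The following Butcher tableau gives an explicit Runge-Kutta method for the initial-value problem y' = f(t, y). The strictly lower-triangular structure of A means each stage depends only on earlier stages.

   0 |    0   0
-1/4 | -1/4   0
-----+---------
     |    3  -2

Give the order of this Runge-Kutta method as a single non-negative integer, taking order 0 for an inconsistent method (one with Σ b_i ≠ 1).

b = (3, -2)
c = (0, -1/4)
Σ b_i: 3·1 + (-2)·1 = 1 ✓
b·c: (-2)·(-1/4) = 1/2 ✓; 2 stages ⇒ order 2.

2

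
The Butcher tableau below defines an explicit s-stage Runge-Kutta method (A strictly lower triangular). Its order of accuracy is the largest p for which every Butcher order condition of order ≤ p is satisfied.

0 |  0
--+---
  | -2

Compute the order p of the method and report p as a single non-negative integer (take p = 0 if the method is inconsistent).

0

b = (-2)
c = (0)
Σ b_i: (-2)·1 = -2 ≠ 1 ⇒ order 0.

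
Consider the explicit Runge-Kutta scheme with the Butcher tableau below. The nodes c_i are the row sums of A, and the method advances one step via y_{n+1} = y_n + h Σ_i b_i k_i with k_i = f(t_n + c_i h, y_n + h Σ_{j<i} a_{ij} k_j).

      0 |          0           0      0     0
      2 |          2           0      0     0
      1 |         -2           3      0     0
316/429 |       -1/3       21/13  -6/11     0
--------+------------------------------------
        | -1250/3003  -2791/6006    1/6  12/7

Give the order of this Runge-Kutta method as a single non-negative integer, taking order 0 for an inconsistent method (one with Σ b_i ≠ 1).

2

b = (-1250/3003, -2791/6006, 1/6, 12/7)
c = (0, 2, 1, 316/429)
Ac = (0, 0, 6, 384/143)
Σ b_i: (-1250/3003)·1 + (-2791/6006)·1 + 1/6·1 + 12/7·1 = 1 ✓
b·c: (-2791/6006)·2 + 1/6·1 + 12/7·316/429 = 1/2 ✓
b·c²: (-2791/6006)·4 + 1/6·1 + 12/7·99856/184041 = -654461/858858 ≠ 1/3 ⇒ order 2.
b·Ac: 1/6·6 + 12/7·384/143 = 5609/1001 ≠ 1/6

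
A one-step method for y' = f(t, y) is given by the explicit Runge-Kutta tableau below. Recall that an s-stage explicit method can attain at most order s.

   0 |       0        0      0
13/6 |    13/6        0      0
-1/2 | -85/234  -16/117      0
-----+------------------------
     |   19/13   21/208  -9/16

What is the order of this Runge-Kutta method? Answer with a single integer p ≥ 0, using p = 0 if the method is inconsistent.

3

b = (19/13, 21/208, -9/16)
c = (0, 13/6, -1/2)
Ac = (0, 0, -8/27)
Σ b_i: 19/13·1 + 21/208·1 + (-9/16)·1 = 1 ✓
b·c: 21/208·13/6 + (-9/16)·(-1/2) = 1/2 ✓
b·c²: 21/208·169/36 + (-9/16)·1/4 = 1/3 ✓
b·Ac: (-9/16)·(-8/27) = 1/6 ✓; 3 stages ⇒ order 3.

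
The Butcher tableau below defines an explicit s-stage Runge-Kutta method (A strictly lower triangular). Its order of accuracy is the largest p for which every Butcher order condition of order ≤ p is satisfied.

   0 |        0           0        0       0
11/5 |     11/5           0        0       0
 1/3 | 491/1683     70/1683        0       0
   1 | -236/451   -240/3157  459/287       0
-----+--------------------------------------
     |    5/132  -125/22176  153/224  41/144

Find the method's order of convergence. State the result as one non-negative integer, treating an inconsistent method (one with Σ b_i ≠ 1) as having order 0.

b = (5/132, -125/22176, 153/224, 41/144)
c = (0, 11/5, 1/3, 1)
Ac = (0, 0, 14/153, 15/41)
Σ b_i: 5/132·1 + (-125/22176)·1 + 153/224·1 + 41/144·1 = 1 ✓
b·c: (-125/22176)·11/5 + 153/224·1/3 + 41/144·1 = 1/2 ✓
b·c²: (-125/22176)·121/25 + 153/224·1/9 + 41/144·1 = 1/3 ✓
b·Ac: 153/224·14/153 + 41/144·15/41 = 1/6 ✓
b·c³: (-125/22176)·1331/125 + 153/224·1/27 + 41/144·1 = 1/4 ✓
b·(c∘Ac): 153/224·14/459 + 41/144·15/41 = 1/8 ✓
b·Ac²: 153/224·154/765 + 41/144·(-39/205) = 1/12 ✓
b·A²c: 41/144·6/41 = 1/24 ✓; 4 stages ⇒ order 4.

4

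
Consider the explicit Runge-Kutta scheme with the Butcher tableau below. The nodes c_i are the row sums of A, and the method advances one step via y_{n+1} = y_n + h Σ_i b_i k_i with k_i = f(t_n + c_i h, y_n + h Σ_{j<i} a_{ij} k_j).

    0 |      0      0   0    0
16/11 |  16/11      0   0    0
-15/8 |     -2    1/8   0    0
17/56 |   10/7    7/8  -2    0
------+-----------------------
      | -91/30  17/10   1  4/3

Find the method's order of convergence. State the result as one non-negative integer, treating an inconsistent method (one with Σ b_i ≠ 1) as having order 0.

b = (-91/30, 17/10, 1, 4/3)
c = (0, 16/11, -15/8, 17/56)
Ac = (0, 0, 2/11, 221/44)
Σ b_i: (-91/30)·1 + 17/10·1 + 1·1 + 4/3·1 = 1 ✓
b·c: 17/10·16/11 + 1·(-15/8) + 4/3·17/56 = 9263/9240 ≠ 1/2 ⇒ order 1.

1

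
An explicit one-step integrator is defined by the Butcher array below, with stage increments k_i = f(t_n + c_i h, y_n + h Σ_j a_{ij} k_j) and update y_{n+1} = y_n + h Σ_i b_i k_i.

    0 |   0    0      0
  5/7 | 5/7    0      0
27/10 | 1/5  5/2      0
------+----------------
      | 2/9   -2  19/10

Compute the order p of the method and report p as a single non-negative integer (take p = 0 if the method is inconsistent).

0

b = (2/9, -2, 19/10)
c = (0, 5/7, 27/10)
Ac = (0, 0, 25/14)
Σ b_i: 2/9·1 + (-2)·1 + 19/10·1 = 11/90 ≠ 1 ⇒ order 0.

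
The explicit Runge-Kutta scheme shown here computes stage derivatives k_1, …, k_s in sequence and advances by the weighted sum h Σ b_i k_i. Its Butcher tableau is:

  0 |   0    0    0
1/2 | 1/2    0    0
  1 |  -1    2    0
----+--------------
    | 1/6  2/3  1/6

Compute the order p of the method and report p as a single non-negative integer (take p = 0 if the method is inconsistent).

b = (1/6, 2/3, 1/6)
c = (0, 1/2, 1)
Ac = (0, 0, 1)
Σ b_i: 1/6·1 + 2/3·1 + 1/6·1 = 1 ✓
b·c: 2/3·1/2 + 1/6·1 = 1/2 ✓
b·c²: 2/3·1/4 + 1/6·1 = 1/3 ✓
b·Ac: 1/6·1 = 1/6 ✓; 3 stages ⇒ order 3.

3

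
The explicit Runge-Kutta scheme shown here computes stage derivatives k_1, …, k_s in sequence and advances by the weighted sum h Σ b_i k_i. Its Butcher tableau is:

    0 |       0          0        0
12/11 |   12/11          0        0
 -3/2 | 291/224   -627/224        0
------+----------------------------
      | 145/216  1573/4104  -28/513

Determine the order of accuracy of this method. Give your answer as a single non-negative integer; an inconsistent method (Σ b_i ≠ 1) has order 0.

3

b = (145/216, 1573/4104, -28/513)
c = (0, 12/11, -3/2)
Ac = (0, 0, -171/56)
Σ b_i: 145/216·1 + 1573/4104·1 + (-28/513)·1 = 1 ✓
b·c: 1573/4104·12/11 + (-28/513)·(-3/2) = 1/2 ✓
b·c²: 1573/4104·144/121 + (-28/513)·9/4 = 1/3 ✓
b·Ac: (-28/513)·(-171/56) = 1/6 ✓; 3 stages ⇒ order 3.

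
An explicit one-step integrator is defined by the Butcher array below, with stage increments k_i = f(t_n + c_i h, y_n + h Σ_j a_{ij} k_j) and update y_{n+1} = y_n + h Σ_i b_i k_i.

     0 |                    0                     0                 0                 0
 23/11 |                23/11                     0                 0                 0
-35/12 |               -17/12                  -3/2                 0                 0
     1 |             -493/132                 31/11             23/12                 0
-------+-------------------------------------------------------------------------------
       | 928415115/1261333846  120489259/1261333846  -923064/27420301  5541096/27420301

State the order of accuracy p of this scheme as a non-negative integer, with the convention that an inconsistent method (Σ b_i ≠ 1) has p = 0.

b = (928415115/1261333846, 120489259/1261333846, -923064/27420301, 5541096/27420301)
c = (0, 23/11, -35/12, 1)
Ac = (0, 0, -69/22, 5267/17424)
Σ b_i: 928415115/1261333846·1 + 120489259/1261333846·1 + (-923064/27420301)·1 + 5541096/27420301·1 = 1 ✓
b·c: 120489259/1261333846·23/11 + (-923064/27420301)·(-35/12) + 5541096/27420301·1 = 1/2 ✓
b·c²: 120489259/1261333846·529/121 + (-923064/27420301)·1225/144 + 5541096/27420301·1 = 1/3 ✓
b·Ac: (-923064/27420301)·(-69/22) + 5541096/27420301·5267/17424 = 1/6 ✓
b·c³: 120489259/1261333846·12167/1331 + (-923064/27420301)·(-42875/1728) + 5541096/27420301·1 = 41491332433/21716878392 ≠ 1/4 ⇒ order 3.
b·(c∘Ac): (-923064/27420301)·805/88 + 5541096/27420301·5267/17424 = -19423949/78684342 ≠ 1/8
b·Ac²: (-923064/27420301)·(-1587/242) + 5541096/27420301·65838397/2299968 = 5670429277/944212104 ≠ 1/12
b·A²c: 5541096/27420301·(-529/88) = -1448241/1192187 ≠ 1/24

3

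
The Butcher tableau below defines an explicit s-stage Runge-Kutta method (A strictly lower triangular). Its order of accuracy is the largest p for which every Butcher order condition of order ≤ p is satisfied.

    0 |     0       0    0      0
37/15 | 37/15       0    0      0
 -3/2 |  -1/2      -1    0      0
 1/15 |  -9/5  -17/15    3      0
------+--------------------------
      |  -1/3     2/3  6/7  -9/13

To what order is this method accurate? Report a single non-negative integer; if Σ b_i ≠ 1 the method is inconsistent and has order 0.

0

b = (-1/3, 2/3, 6/7, -9/13)
c = (0, 37/15, -3/2, 1/15)
Ac = (0, 0, -37/15, -3283/450)
Σ b_i: (-1/3)·1 + 2/3·1 + 6/7·1 + (-9/13)·1 = 136/273 ≠ 1 ⇒ order 0.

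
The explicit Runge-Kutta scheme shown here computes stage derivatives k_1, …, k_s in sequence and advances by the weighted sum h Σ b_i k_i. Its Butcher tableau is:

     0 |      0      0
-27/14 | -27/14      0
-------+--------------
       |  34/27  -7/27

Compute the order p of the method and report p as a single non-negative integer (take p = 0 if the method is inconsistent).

b = (34/27, -7/27)
c = (0, -27/14)
Σ b_i: 34/27·1 + (-7/27)·1 = 1 ✓
b·c: (-7/27)·(-27/14) = 1/2 ✓; 2 stages ⇒ order 2.

2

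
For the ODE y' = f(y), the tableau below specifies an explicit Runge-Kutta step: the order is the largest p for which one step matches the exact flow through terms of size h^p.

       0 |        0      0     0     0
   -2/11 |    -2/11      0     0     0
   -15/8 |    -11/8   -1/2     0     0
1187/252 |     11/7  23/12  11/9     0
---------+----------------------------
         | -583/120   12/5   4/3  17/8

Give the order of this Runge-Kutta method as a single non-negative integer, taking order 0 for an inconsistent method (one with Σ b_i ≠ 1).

1

b = (-583/120, 12/5, 4/3, 17/8)
c = (0, -2/11, -15/8, 1187/252)
Ac = (0, 0, 1/11, -697/264)
Σ b_i: (-583/120)·1 + 12/5·1 + 4/3·1 + 17/8·1 = 1 ✓
b·c: 12/5·(-2/11) + 4/3·(-15/8) + 17/8·1187/252 = 784261/110880 ≠ 1/2 ⇒ order 1.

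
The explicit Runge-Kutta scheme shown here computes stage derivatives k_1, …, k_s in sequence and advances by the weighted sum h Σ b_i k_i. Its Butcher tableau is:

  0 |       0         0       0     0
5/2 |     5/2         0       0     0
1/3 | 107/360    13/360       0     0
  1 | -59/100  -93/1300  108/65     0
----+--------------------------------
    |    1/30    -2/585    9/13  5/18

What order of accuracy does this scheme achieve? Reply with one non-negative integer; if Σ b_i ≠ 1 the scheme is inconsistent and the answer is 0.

b = (1/30, -2/585, 9/13, 5/18)
c = (0, 5/2, 1/3, 1)
Ac = (0, 0, 13/144, 3/8)
Σ b_i: 1/30·1 + (-2/585)·1 + 9/13·1 + 5/18·1 = 1 ✓
b·c: (-2/585)·5/2 + 9/13·1/3 + 5/18·1 = 1/2 ✓
b·c²: (-2/585)·25/4 + 9/13·1/9 + 5/18·1 = 1/3 ✓
b·Ac: 9/13·13/144 + 5/18·3/8 = 1/6 ✓
b·c³: (-2/585)·125/8 + 9/13·1/27 + 5/18·1 = 1/4 ✓
b·(c∘Ac): 9/13·13/432 + 5/18·3/8 = 1/8 ✓
b·Ac²: 9/13·65/288 + 5/18·(-21/80) = 1/12 ✓
b·A²c: 5/18·3/20 = 1/24 ✓; 4 stages ⇒ order 4.

4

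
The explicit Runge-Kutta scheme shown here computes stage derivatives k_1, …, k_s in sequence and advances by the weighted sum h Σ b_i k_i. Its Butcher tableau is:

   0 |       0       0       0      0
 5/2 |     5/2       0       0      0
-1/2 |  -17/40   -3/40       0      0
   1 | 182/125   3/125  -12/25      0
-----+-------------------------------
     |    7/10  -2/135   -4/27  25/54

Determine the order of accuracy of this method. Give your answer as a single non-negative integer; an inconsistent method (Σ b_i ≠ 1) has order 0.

b = (7/10, -2/135, -4/27, 25/54)
c = (0, 5/2, -1/2, 1)
Ac = (0, 0, -3/16, 3/10)
Σ b_i: 7/10·1 + (-2/135)·1 + (-4/27)·1 + 25/54·1 = 1 ✓
b·c: (-2/135)·5/2 + (-4/27)·(-1/2) + 25/54·1 = 1/2 ✓
b·c²: (-2/135)·25/4 + (-4/27)·1/4 + 25/54·1 = 1/3 ✓
b·Ac: (-4/27)·(-3/16) + 25/54·3/10 = 1/6 ✓
b·c³: (-2/135)·125/8 + (-4/27)·(-1/8) + 25/54·1 = 1/4 ✓
b·(c∘Ac): (-4/27)·3/32 + 25/54·3/10 = 1/8 ✓
b·Ac²: (-4/27)·(-15/32) + 25/54·3/100 = 1/12 ✓
b·A²c: 25/54·9/100 = 1/24 ✓; 4 stages ⇒ order 4.

4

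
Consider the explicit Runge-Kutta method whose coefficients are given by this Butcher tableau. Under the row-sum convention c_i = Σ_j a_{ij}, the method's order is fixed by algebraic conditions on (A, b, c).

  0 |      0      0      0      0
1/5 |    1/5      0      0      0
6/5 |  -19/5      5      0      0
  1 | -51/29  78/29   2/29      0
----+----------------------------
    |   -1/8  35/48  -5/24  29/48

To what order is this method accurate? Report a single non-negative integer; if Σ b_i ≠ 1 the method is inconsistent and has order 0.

b = (-1/8, 35/48, -5/24, 29/48)
c = (0, 1/5, 6/5, 1)
Ac = (0, 0, 1, 18/29)
Σ b_i: (-1/8)·1 + 35/48·1 + (-5/24)·1 + 29/48·1 = 1 ✓
b·c: 35/48·1/5 + (-5/24)·6/5 + 29/48·1 = 1/2 ✓
b·c²: 35/48·1/25 + (-5/24)·36/25 + 29/48·1 = 1/3 ✓
b·Ac: (-5/24)·1 + 29/48·18/29 = 1/6 ✓
b·c³: 35/48·1/125 + (-5/24)·216/125 + 29/48·1 = 1/4 ✓
b·(c∘Ac): (-5/24)·6/5 + 29/48·18/29 = 1/8 ✓
b·Ac²: (-5/24)·1/5 + 29/48·6/29 = 1/12 ✓
b·A²c: 29/48·2/29 = 1/24 ✓; 4 stages ⇒ order 4.

4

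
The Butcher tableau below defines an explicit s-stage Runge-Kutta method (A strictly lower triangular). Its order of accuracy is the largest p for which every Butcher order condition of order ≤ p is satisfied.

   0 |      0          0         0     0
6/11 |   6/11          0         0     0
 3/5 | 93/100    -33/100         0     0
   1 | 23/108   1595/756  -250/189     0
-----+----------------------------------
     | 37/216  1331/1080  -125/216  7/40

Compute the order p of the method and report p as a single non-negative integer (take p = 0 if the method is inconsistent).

b = (37/216, 1331/1080, -125/216, 7/40)
c = (0, 6/11, 3/5, 1)
Ac = (0, 0, -9/50, 5/14)
Σ b_i: 37/216·1 + 1331/1080·1 + (-125/216)·1 + 7/40·1 = 1 ✓
b·c: 1331/1080·6/11 + (-125/216)·3/5 + 7/40·1 = 1/2 ✓
b·c²: 1331/1080·36/121 + (-125/216)·9/25 + 7/40·1 = 1/3 ✓
b·Ac: (-125/216)·(-9/50) + 7/40·5/14 = 1/6 ✓
b·c³: 1331/1080·216/1331 + (-125/216)·27/125 + 7/40·1 = 1/4 ✓
b·(c∘Ac): (-125/216)·(-27/250) + 7/40·5/14 = 1/8 ✓
b·Ac²: (-125/216)·(-27/275) + 7/40·5/33 = 1/12 ✓
b·A²c: 7/40·5/21 = 1/24 ✓; 4 stages ⇒ order 4.

4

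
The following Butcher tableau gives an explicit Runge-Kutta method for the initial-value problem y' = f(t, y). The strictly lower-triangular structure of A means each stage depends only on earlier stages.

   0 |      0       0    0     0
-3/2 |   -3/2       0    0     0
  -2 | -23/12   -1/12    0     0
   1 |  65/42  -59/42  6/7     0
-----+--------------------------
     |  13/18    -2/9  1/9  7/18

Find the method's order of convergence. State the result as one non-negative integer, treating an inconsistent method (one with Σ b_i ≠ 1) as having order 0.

4

b = (13/18, -2/9, 1/9, 7/18)
c = (0, -3/2, -2, 1)
Ac = (0, 0, 1/8, 11/28)
Σ b_i: 13/18·1 + (-2/9)·1 + 1/9·1 + 7/18·1 = 1 ✓
b·c: (-2/9)·(-3/2) + 1/9·(-2) + 7/18·1 = 1/2 ✓
b·c²: (-2/9)·9/4 + 1/9·4 + 7/18·1 = 1/3 ✓
b·Ac: 1/9·1/8 + 7/18·11/28 = 1/6 ✓
b·c³: (-2/9)·(-27/8) + 1/9·(-8) + 7/18·1 = 1/4 ✓
b·(c∘Ac): 1/9·(-1/4) + 7/18·11/28 = 1/8 ✓
b·Ac²: 1/9·(-3/16) + 7/18·15/56 = 1/12 ✓
b·A²c: 7/18·3/28 = 1/24 ✓; 4 stages ⇒ order 4.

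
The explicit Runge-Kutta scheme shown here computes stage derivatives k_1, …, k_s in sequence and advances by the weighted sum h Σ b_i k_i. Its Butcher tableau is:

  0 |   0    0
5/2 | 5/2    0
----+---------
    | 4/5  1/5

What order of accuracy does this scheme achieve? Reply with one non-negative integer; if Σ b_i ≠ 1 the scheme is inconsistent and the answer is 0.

b = (4/5, 1/5)
c = (0, 5/2)
Σ b_i: 4/5·1 + 1/5·1 = 1 ✓
b·c: 1/5·5/2 = 1/2 ✓; 2 stages ⇒ order 2.

2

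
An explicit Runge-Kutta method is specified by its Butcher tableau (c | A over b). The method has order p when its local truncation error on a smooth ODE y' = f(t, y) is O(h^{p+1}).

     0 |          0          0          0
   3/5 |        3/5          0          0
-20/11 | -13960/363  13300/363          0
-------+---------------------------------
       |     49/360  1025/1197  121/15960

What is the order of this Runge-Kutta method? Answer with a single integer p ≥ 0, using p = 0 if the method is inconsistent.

b = (49/360, 1025/1197, 121/15960)
c = (0, 3/5, -20/11)
Ac = (0, 0, 2660/121)
Σ b_i: 49/360·1 + 1025/1197·1 + 121/15960·1 = 1 ✓
b·c: 1025/1197·3/5 + 121/15960·(-20/11) = 1/2 ✓
b·c²: 1025/1197·9/25 + 121/15960·400/121 = 1/3 ✓
b·Ac: 121/15960·2660/121 = 1/6 ✓; 3 stages ⇒ order 3.

3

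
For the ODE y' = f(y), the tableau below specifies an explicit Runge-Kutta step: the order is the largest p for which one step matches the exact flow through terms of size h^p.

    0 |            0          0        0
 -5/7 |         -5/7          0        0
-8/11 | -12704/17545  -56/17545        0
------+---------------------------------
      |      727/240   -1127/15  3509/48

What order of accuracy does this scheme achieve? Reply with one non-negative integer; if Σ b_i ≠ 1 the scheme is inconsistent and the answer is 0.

3

b = (727/240, -1127/15, 3509/48)
c = (0, -5/7, -8/11)
Ac = (0, 0, 8/3509)
Σ b_i: 727/240·1 + (-1127/15)·1 + 3509/48·1 = 1 ✓
b·c: (-1127/15)·(-5/7) + 3509/48·(-8/11) = 1/2 ✓
b·c²: (-1127/15)·25/49 + 3509/48·64/121 = 1/3 ✓
b·Ac: 3509/48·8/3509 = 1/6 ✓; 3 stages ⇒ order 3.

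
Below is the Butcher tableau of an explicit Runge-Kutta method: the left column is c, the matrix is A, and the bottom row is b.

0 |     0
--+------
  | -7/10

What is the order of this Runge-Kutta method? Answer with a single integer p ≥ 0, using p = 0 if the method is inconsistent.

b = (-7/10)
c = (0)
Σ b_i: (-7/10)·1 = -7/10 ≠ 1 ⇒ order 0.

0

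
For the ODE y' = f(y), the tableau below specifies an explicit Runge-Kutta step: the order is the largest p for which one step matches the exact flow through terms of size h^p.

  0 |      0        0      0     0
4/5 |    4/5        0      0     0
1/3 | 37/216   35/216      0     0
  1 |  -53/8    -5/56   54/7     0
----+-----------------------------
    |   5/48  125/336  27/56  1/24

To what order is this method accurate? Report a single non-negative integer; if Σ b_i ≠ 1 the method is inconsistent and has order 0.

b = (5/48, 125/336, 27/56, 1/24)
c = (0, 4/5, 1/3, 1)
Ac = (0, 0, 7/54, 5/2)
Σ b_i: 5/48·1 + 125/336·1 + 27/56·1 + 1/24·1 = 1 ✓
b·c: 125/336·4/5 + 27/56·1/3 + 1/24·1 = 1/2 ✓
b·c²: 125/336·16/25 + 27/56·1/9 + 1/24·1 = 1/3 ✓
b·Ac: 27/56·7/54 + 1/24·5/2 = 1/6 ✓
b·c³: 125/336·64/125 + 27/56·1/27 + 1/24·1 = 1/4 ✓
b·(c∘Ac): 27/56·7/162 + 1/24·5/2 = 1/8 ✓
b·Ac²: 27/56·14/135 + 1/24·4/5 = 1/12 ✓
b·A²c: 1/24·1 = 1/24 ✓; 4 stages ⇒ order 4.

4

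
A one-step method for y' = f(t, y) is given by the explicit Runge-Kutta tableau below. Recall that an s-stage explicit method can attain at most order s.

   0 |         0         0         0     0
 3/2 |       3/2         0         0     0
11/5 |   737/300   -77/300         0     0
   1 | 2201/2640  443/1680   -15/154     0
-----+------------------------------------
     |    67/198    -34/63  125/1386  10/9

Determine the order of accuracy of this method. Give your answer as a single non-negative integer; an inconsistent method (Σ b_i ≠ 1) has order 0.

4

b = (67/198, -34/63, 125/1386, 10/9)
c = (0, 3/2, 11/5, 1)
Ac = (0, 0, -77/200, 29/160)
Σ b_i: 67/198·1 + (-34/63)·1 + 125/1386·1 + 10/9·1 = 1 ✓
b·c: (-34/63)·3/2 + 125/1386·11/5 + 10/9·1 = 1/2 ✓
b·c²: (-34/63)·9/4 + 125/1386·121/25 + 10/9·1 = 1/3 ✓
b·Ac: 125/1386·(-77/200) + 10/9·29/160 = 1/6 ✓
b·c³: (-34/63)·27/8 + 125/1386·1331/125 + 10/9·1 = 1/4 ✓
b·(c∘Ac): 125/1386·(-847/1000) + 10/9·29/160 = 1/8 ✓
b·Ac²: 125/1386·(-231/400) + 10/9·39/320 = 1/12 ✓
b·A²c: 10/9·3/80 = 1/24 ✓; 4 stages ⇒ order 4.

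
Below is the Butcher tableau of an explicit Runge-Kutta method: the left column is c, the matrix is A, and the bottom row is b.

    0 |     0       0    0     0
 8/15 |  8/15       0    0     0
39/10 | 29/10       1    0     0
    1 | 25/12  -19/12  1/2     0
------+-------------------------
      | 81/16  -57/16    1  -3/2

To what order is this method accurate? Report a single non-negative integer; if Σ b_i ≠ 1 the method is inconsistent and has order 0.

2

b = (81/16, -57/16, 1, -3/2)
c = (0, 8/15, 39/10, 1)
Ac = (0, 0, 8/15, 199/180)
Σ b_i: 81/16·1 + (-57/16)·1 + 1·1 + (-3/2)·1 = 1 ✓
b·c: (-57/16)·8/15 + 1·39/10 + (-3/2)·1 = 1/2 ✓
b·c²: (-57/16)·64/225 + 1·1521/100 + (-3/2)·1 = 3809/300 ≠ 1/3 ⇒ order 2.
b·Ac: 1·8/15 + (-3/2)·199/180 = -9/8 ≠ 1/6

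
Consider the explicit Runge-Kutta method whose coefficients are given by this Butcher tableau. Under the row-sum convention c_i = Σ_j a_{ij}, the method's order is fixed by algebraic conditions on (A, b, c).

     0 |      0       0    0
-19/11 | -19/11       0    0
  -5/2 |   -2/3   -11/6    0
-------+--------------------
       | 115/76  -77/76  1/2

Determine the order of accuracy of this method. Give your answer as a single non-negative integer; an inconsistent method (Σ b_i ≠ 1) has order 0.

2

b = (115/76, -77/76, 1/2)
c = (0, -19/11, -5/2)
Ac = (0, 0, 19/6)
Σ b_i: 115/76·1 + (-77/76)·1 + 1/2·1 = 1 ✓
b·c: (-77/76)·(-19/11) + 1/2·(-5/2) = 1/2 ✓
b·c²: (-77/76)·361/121 + 1/2·25/4 = 9/88 ≠ 1/3 ⇒ order 2.
b·Ac: 1/2·19/6 = 19/12 ≠ 1/6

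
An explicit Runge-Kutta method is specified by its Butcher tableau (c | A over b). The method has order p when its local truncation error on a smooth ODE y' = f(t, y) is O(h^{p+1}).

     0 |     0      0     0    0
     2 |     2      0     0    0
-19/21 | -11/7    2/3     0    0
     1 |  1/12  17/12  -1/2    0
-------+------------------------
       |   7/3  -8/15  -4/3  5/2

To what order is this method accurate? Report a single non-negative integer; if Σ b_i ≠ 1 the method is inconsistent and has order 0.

0

b = (7/3, -8/15, -4/3, 5/2)
c = (0, 2, -19/21, 1)
Ac = (0, 0, 4/3, 23/7)
Σ b_i: 7/3·1 + (-8/15)·1 + (-4/3)·1 + 5/2·1 = 89/30 ≠ 1 ⇒ order 0.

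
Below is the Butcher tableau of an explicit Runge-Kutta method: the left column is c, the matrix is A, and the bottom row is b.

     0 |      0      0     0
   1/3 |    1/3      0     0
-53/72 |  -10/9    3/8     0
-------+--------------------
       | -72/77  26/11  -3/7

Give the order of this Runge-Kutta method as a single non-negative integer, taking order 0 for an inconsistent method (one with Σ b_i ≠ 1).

b = (-72/77, 26/11, -3/7)
c = (0, 1/3, -53/72)
Ac = (0, 0, 1/8)
Σ b_i: (-72/77)·1 + 26/11·1 + (-3/7)·1 = 1 ✓
b·c: 26/11·1/3 + (-3/7)·(-53/72) = 2039/1848 ≠ 1/2 ⇒ order 1.

1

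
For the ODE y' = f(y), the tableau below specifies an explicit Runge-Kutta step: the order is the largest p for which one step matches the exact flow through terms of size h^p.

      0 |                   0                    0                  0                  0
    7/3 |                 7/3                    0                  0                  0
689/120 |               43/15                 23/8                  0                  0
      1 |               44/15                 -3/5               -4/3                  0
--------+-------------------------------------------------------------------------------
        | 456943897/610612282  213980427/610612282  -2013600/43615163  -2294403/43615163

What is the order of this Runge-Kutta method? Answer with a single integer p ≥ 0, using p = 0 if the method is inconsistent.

3

b = (456943897/610612282, 213980427/610612282, -2013600/43615163, -2294403/43615163)
c = (0, 7/3, 689/120, 1)
Ac = (0, 0, 161/24, -163/18)
Σ b_i: 456943897/610612282·1 + 213980427/610612282·1 + (-2013600/43615163)·1 + (-2294403/43615163)·1 = 1 ✓
b·c: 213980427/610612282·7/3 + (-2013600/43615163)·689/120 + (-2294403/43615163)·1 = 1/2 ✓
b·c²: 213980427/610612282·49/9 + (-2013600/43615163)·474721/14400 + (-2294403/43615163)·1 = 1/3 ✓
b·Ac: (-2013600/43615163)·161/24 + (-2294403/43615163)·(-163/18) = 1/6 ✓
b·c³: 213980427/610612282·343/27 + (-2013600/43615163)·327082769/1728000 + (-2294403/43615163)·1 = -136273867711/31402917360 ≠ 1/4 ⇒ order 3.
b·(c∘Ac): (-2013600/43615163)·110929/2880 + (-2294403/43615163)·(-163/18) = -170342296/130845489 ≠ 1/8
b·Ac²: (-2013600/43615163)·1127/72 + (-2294403/43615163)·(-510001/10800) = 276582914801/157014586800 ≠ 1/12
b·A²c: (-2294403/43615163)·(-161/18) = 123132961/261690978 ≠ 1/24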